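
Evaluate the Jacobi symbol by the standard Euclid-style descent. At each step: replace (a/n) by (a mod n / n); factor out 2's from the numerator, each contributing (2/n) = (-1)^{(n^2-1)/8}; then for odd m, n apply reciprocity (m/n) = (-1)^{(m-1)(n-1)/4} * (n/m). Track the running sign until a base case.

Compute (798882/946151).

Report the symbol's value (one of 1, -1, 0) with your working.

0

factor out 2^1: 798882 = 2^1·399441; with 946151 mod 8 = 7, (2/946151) = +1; sign now +1; continue with (399441/946151)
flip (399441/946151) -> (946151/399441): both odd, 399441 mod 4 = 1, 946151 mod 4 = 3, so the flip contributes +1; sign now +1
(946151/399441): 946151 mod 399441 = 147269, so (946151/399441) = (147269/399441)
flip (147269/399441) -> (399441/147269): both odd, 147269 mod 4 = 1, 399441 mod 4 = 1, so the flip contributes +1; sign now +1
(399441/147269): 399441 mod 147269 = 104903, so (399441/147269) = (104903/147269)
flip (104903/147269) -> (147269/104903): both odd, 104903 mod 4 = 3, 147269 mod 4 = 1, so the flip contributes +1; sign now +1
(147269/104903): 147269 mod 104903 = 42366, so (147269/104903) = (42366/104903)
factor out 2^1: 42366 = 2^1·21183; with 104903 mod 8 = 7, (2/104903) = +1; sign now +1; continue with (21183/104903)
flip (21183/104903) -> (104903/21183): both odd, 21183 mod 4 = 3, 104903 mod 4 = 3, so the flip contributes -1; sign now -1
(104903/21183): 104903 mod 21183 = 20171, so (104903/21183) = (20171/21183)
flip (20171/21183) -> (21183/20171): both odd, 20171 mod 4 = 3, 21183 mod 4 = 3, so the flip contributes -1; sign now +1
(21183/20171): 21183 mod 20171 = 1012, so (21183/20171) = (1012/20171)
factor out 2^2: 1012 = 2^2·253; with 20171 mod 8 = 3, (2/20171) = -1; sign now +1; continue with (253/20171)
flip (253/20171) -> (20171/253): both odd, 253 mod 4 = 1, 20171 mod 4 = 3, so the flip contributes +1; sign now +1
(20171/253): 20171 mod 253 = 184, so (20171/253) = (184/253)
factor out 2^3: 184 = 2^3·23; with 253 mod 8 = 5, (2/253) = -1; sign now -1; continue with (23/253)
flip (23/253) -> (253/23): both odd, 23 mod 4 = 3, 253 mod 4 = 1, so the flip contributes +1; sign now -1
(253/23): 253 mod 23 = 0, so (253/23) = (0/23)
reached (0/23); gcd(a, n) > 1, so (0/23) = 0 and the symbol is 0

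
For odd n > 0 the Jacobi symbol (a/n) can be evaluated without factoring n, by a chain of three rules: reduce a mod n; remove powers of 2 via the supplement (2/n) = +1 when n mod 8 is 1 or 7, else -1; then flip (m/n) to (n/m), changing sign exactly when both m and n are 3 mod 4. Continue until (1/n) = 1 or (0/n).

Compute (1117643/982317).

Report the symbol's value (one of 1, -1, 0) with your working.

-1

(1117643/982317): 1117643 mod 982317 = 135326, so (1117643/982317) = (135326/982317)
factor out 2^1: 135326 = 2^1·67663; with 982317 mod 8 = 5, (2/982317) = -1; sign now -1; continue with (67663/982317)
flip (67663/982317) -> (982317/67663): both odd, 67663 mod 4 = 3, 982317 mod 4 = 1, so the flip contributes +1; sign now -1
(982317/67663): 982317 mod 67663 = 35035, so (982317/67663) = (35035/67663)
flip (35035/67663) -> (67663/35035): both odd, 35035 mod 4 = 3, 67663 mod 4 = 3, so the flip contributes -1; sign now +1
(67663/35035): 67663 mod 35035 = 32628, so (67663/35035) = (32628/35035)
factor out 2^2: 32628 = 2^2·8157; with 35035 mod 8 = 3, (2/35035) = -1; sign now +1; continue with (8157/35035)
flip (8157/35035) -> (35035/8157): both odd, 8157 mod 4 = 1, 35035 mod 4 = 3, so the flip contributes +1; sign now +1
(35035/8157): 35035 mod 8157 = 2407, so (35035/8157) = (2407/8157)
flip (2407/8157) -> (8157/2407): both odd, 2407 mod 4 = 3, 8157 mod 4 = 1, so the flip contributes +1; sign now +1
(8157/2407): 8157 mod 2407 = 936, so (8157/2407) = (936/2407)
factor out 2^3: 936 = 2^3·117; with 2407 mod 8 = 7, (2/2407) = +1; sign now +1; continue with (117/2407)
flip (117/2407) -> (2407/117): both odd, 117 mod 4 = 1, 2407 mod 4 = 3, so the flip contributes +1; sign now +1
(2407/117): 2407 mod 117 = 67, so (2407/117) = (67/117)
flip (67/117) -> (117/67): both odd, 67 mod 4 = 3, 117 mod 4 = 1, so the flip contributes +1; sign now +1
(117/67): 117 mod 67 = 50, so (117/67) = (50/67)
factor out 2^1: 50 = 2^1·25; with 67 mod 8 = 3, (2/67) = -1; sign now -1; continue with (25/67)
flip (25/67) -> (67/25): both odd, 25 mod 4 = 1, 67 mod 4 = 3, so the flip contributes +1; sign now -1
(67/25): 67 mod 25 = 17, so (67/25) = (17/25)
flip (17/25) -> (25/17): both odd, 17 mod 4 = 1, 25 mod 4 = 1, so the flip contributes +1; sign now -1
(25/17): 25 mod 17 = 8, so (25/17) = (8/17)
factor out 2^3: 8 = 2^3·1; with 17 mod 8 = 1, (2/17) = +1; sign now -1; continue with (1/17)
reached (1/17) = 1, so the symbol is -1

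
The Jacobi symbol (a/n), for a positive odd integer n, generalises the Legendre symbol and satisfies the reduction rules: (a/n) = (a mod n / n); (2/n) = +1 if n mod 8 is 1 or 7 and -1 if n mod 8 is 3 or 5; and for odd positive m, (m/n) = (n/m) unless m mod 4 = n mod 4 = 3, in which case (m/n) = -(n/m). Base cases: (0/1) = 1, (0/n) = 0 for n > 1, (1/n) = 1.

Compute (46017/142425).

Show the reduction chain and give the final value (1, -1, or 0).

0

flip (46017/142425) -> (142425/46017): both odd, 46017 mod 4 = 1, 142425 mod 4 = 1, so the flip contributes +1; sign now +1
(142425/46017): 142425 mod 46017 = 4374, so (142425/46017) = (4374/46017)
factor out 2^1: 4374 = 2^1·2187; with 46017 mod 8 = 1, (2/46017) = +1; sign now +1; continue with (2187/46017)
flip (2187/46017) -> (46017/2187): both odd, 2187 mod 4 = 3, 46017 mod 4 = 1, so the flip contributes +1; sign now +1
(46017/2187): 46017 mod 2187 = 90, so (46017/2187) = (90/2187)
factor out 2^1: 90 = 2^1·45; with 2187 mod 8 = 3, (2/2187) = -1; sign now -1; continue with (45/2187)
flip (45/2187) -> (2187/45): both odd, 45 mod 4 = 1, 2187 mod 4 = 3, so the flip contributes +1; sign now -1
(2187/45): 2187 mod 45 = 27, so (2187/45) = (27/45)
flip (27/45) -> (45/27): both odd, 27 mod 4 = 3, 45 mod 4 = 1, so the flip contributes +1; sign now -1
(45/27): 45 mod 27 = 18, so (45/27) = (18/27)
factor out 2^1: 18 = 2^1·9; with 27 mod 8 = 3, (2/27) = -1; sign now +1; continue with (9/27)
flip (9/27) -> (27/9): both odd, 9 mod 4 = 1, 27 mod 4 = 3, so the flip contributes +1; sign now +1
(27/9): 27 mod 9 = 0, so (27/9) = (0/9)
reached (0/9); gcd(a, n) > 1, so (0/9) = 0 and the symbol is 0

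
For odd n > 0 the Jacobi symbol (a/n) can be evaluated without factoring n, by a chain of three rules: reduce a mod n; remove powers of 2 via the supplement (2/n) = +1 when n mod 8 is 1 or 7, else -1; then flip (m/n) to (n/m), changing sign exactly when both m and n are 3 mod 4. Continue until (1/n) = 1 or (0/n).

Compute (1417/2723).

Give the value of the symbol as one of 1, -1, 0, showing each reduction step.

flip (1417/2723) -> (2723/1417): both odd, 1417 mod 4 = 1, 2723 mod 4 = 3, so the flip contributes +1; sign now +1
(2723/1417): 2723 mod 1417 = 1306, so (2723/1417) = (1306/1417)
factor out 2^1: 1306 = 2^1·653; with 1417 mod 8 = 1, (2/1417) = +1; sign now +1; continue with (653/1417)
flip (653/1417) -> (1417/653): both odd, 653 mod 4 = 1, 1417 mod 4 = 1, so the flip contributes +1; sign now +1
(1417/653): 1417 mod 653 = 111, so (1417/653) = (111/653)
flip (111/653) -> (653/111): both odd, 111 mod 4 = 3, 653 mod 4 = 1, so the flip contributes +1; sign now +1
(653/111): 653 mod 111 = 98, so (653/111) = (98/111)
factor out 2^1: 98 = 2^1·49; with 111 mod 8 = 7, (2/111) = +1; sign now +1; continue with (49/111)
flip (49/111) -> (111/49): both odd, 49 mod 4 = 1, 111 mod 4 = 3, so the flip contributes +1; sign now +1
(111/49): 111 mod 49 = 13, so (111/49) = (13/49)
flip (13/49) -> (49/13): both odd, 13 mod 4 = 1, 49 mod 4 = 1, so the flip contributes +1; sign now +1
(49/13): 49 mod 13 = 10, so (49/13) = (10/13)
factor out 2^1: 10 = 2^1·5; with 13 mod 8 = 5, (2/13) = -1; sign now -1; continue with (5/13)
flip (5/13) -> (13/5): both odd, 5 mod 4 = 1, 13 mod 4 = 1, so the flip contributes +1; sign now -1
(13/5): 13 mod 5 = 3, so (13/5) = (3/5)
flip (3/5) -> (5/3): both odd, 3 mod 4 = 3, 5 mod 4 = 1, so the flip contributes +1; sign now -1
(5/3): 5 mod 3 = 2, so (5/3) = (2/3)
factor out 2^1: 2 = 2^1·1; with 3 mod 8 = 3, (2/3) = -1; sign now +1; continue with (1/3)
reached (1/3) = 1, so the symbol is +1

1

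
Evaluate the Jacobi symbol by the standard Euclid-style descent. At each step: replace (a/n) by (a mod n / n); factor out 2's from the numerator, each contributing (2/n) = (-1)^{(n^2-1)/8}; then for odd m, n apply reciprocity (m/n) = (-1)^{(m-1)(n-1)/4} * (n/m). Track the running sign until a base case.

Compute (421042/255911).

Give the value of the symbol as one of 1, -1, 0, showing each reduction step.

(421042/255911): 421042 mod 255911 = 165131, so (421042/255911) = (165131/255911)
flip (165131/255911) -> (255911/165131): both odd, 165131 mod 4 = 3, 255911 mod 4 = 3, so the flip contributes -1; sign now -1
(255911/165131): 255911 mod 165131 = 90780, so (255911/165131) = (90780/165131)
factor out 2^2: 90780 = 2^2·22695; with 165131 mod 8 = 3, (2/165131) = -1; sign now -1; continue with (22695/165131)
flip (22695/165131) -> (165131/22695): both odd, 22695 mod 4 = 3, 165131 mod 4 = 3, so the flip contributes -1; sign now +1
(165131/22695): 165131 mod 22695 = 6266, so (165131/22695) = (6266/22695)
factor out 2^1: 6266 = 2^1·3133; with 22695 mod 8 = 7, (2/22695) = +1; sign now +1; continue with (3133/22695)
flip (3133/22695) -> (22695/3133): both odd, 3133 mod 4 = 1, 22695 mod 4 = 3, so the flip contributes +1; sign now +1
(22695/3133): 22695 mod 3133 = 764, so (22695/3133) = (764/3133)
factor out 2^2: 764 = 2^2·191; with 3133 mod 8 = 5, (2/3133) = -1; sign now +1; continue with (191/3133)
flip (191/3133) -> (3133/191): both odd, 191 mod 4 = 3, 3133 mod 4 = 1, so the flip contributes +1; sign now +1
(3133/191): 3133 mod 191 = 77, so (3133/191) = (77/191)
flip (77/191) -> (191/77): both odd, 77 mod 4 = 1, 191 mod 4 = 3, so the flip contributes +1; sign now +1
(191/77): 191 mod 77 = 37, so (191/77) = (37/77)
flip (37/77) -> (77/37): both odd, 37 mod 4 = 1, 77 mod 4 = 1, so the flip contributes +1; sign now +1
(77/37): 77 mod 37 = 3, so (77/37) = (3/37)
flip (3/37) -> (37/3): both odd, 3 mod 4 = 3, 37 mod 4 = 1, so the flip contributes +1; sign now +1
(37/3): 37 mod 3 = 1, so (37/3) = (1/3)
reached (1/3) = 1, so the symbol is +1

1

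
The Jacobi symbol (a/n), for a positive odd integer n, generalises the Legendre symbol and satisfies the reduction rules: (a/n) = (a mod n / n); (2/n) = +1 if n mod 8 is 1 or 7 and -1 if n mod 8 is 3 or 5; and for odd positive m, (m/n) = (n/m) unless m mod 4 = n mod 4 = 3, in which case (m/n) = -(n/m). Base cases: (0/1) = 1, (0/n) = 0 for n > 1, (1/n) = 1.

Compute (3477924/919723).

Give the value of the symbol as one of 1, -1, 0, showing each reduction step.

-1

(3477924/919723) = (718755/919723)   [reduce mod 919723]
reciprocity: (718755/919723) = -1·(919723/718755) since 718755 mod 4 = 3, 919723 mod 4 = 3; sign now -1
(919723/718755) = (200968/718755)   [reduce mod 718755]
200968 = 2^3·25121; (2/718755) = -1 since 718755 mod 8 = 3, so (200968/718755) = (-1)^3·(25121/718755); sign now +1
reciprocity: (25121/718755) = +1·(718755/25121) since 25121 mod 4 = 1, 718755 mod 4 = 3; sign now +1
(718755/25121) = (15367/25121)   [reduce mod 25121]
reciprocity: (15367/25121) = +1·(25121/15367) since 15367 mod 4 = 3, 25121 mod 4 = 1; sign now +1
(25121/15367) = (9754/15367)   [reduce mod 15367]
9754 = 2^1·4877; (2/15367) = +1 since 15367 mod 8 = 7, so (9754/15367) = (+1)^1·(4877/15367); sign now +1
reciprocity: (4877/15367) = +1·(15367/4877) since 4877 mod 4 = 1, 15367 mod 4 = 3; sign now +1
(15367/4877) = (736/4877)   [reduce mod 4877]
736 = 2^5·23; (2/4877) = -1 since 4877 mod 8 = 5, so (736/4877) = (-1)^5·(23/4877); sign now -1
reciprocity: (23/4877) = +1·(4877/23) since 23 mod 4 = 3, 4877 mod 4 = 1; sign now -1
(4877/23) = (1/23)   [reduce mod 23]
(1/23) = 1; final value = sign = -1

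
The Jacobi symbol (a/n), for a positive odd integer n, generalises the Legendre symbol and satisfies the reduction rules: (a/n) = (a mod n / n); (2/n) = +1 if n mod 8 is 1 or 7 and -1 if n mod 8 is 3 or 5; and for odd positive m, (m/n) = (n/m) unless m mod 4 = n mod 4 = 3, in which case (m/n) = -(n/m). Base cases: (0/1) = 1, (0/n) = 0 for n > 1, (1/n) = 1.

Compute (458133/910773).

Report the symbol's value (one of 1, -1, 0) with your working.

reciprocity: (458133/910773) = +1·(910773/458133) since 458133 mod 4 = 1, 910773 mod 4 = 1; sign now +1
(910773/458133) = (452640/458133)   [reduce mod 458133]
452640 = 2^5·14145; (2/458133) = -1 since 458133 mod 8 = 5, so (452640/458133) = (-1)^5·(14145/458133); sign now -1
reciprocity: (14145/458133) = +1·(458133/14145) since 14145 mod 4 = 1, 458133 mod 4 = 1; sign now -1
(458133/14145) = (5493/14145)   [reduce mod 14145]
reciprocity: (5493/14145) = +1·(14145/5493) since 5493 mod 4 = 1, 14145 mod 4 = 1; sign now -1
(14145/5493) = (3159/5493)   [reduce mod 5493]
reciprocity: (3159/5493) = +1·(5493/3159) since 3159 mod 4 = 3, 5493 mod 4 = 1; sign now -1
(5493/3159) = (2334/3159)   [reduce mod 3159]
2334 = 2^1·1167; (2/3159) = +1 since 3159 mod 8 = 7, so (2334/3159) = (+1)^1·(1167/3159); sign now -1
reciprocity: (1167/3159) = -1·(3159/1167) since 1167 mod 4 = 3, 3159 mod 4 = 3; sign now +1
(3159/1167) = (825/1167)   [reduce mod 1167]
reciprocity: (825/1167) = +1·(1167/825) since 825 mod 4 = 1, 1167 mod 4 = 3; sign now +1
(1167/825) = (342/825)   [reduce mod 825]
342 = 2^1·171; (2/825) = +1 since 825 mod 8 = 1, so (342/825) = (+1)^1·(171/825); sign now +1
reciprocity: (171/825) = +1·(825/171) since 171 mod 4 = 3, 825 mod 4 = 1; sign now +1
(825/171) = (141/171)   [reduce mod 171]
reciprocity: (141/171) = +1·(171/141) since 141 mod 4 = 1, 171 mod 4 = 3; sign now +1
(171/141) = (30/141)   [reduce mod 141]
30 = 2^1·15; (2/141) = -1 since 141 mod 8 = 5, so (30/141) = (-1)^1·(15/141); sign now -1
reciprocity: (15/141) = +1·(141/15) since 15 mod 4 = 3, 141 mod 4 = 1; sign now -1
(141/15) = (6/15)   [reduce mod 15]
6 = 2^1·3; (2/15) = +1 since 15 mod 8 = 7, so (6/15) = (+1)^1·(3/15); sign now -1
reciprocity: (3/15) = -1·(15/3) since 3 mod 4 = 3, 15 mod 4 = 3; sign now +1
(15/3) = (0/3)   [reduce mod 3]
(0/3) = 0   [gcd(a, n) > 1]; final value = 0

0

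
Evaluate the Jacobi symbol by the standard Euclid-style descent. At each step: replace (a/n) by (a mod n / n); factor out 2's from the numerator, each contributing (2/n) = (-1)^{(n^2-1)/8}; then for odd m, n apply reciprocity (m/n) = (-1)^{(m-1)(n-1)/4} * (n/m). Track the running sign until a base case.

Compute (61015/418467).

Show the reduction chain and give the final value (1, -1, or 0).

-1

reciprocity: (61015/418467) = -1·(418467/61015) since 61015 mod 4 = 3, 418467 mod 4 = 3; sign now -1
(418467/61015) = (52377/61015)   [reduce mod 61015]
reciprocity: (52377/61015) = +1·(61015/52377) since 52377 mod 4 = 1, 61015 mod 4 = 3; sign now -1
(61015/52377) = (8638/52377)   [reduce mod 52377]
8638 = 2^1·4319; (2/52377) = +1 since 52377 mod 8 = 1, so (8638/52377) = (+1)^1·(4319/52377); sign now -1
reciprocity: (4319/52377) = +1·(52377/4319) since 4319 mod 4 = 3, 52377 mod 4 = 1; sign now -1
(52377/4319) = (549/4319)   [reduce mod 4319]
reciprocity: (549/4319) = +1·(4319/549) since 549 mod 4 = 1, 4319 mod 4 = 3; sign now -1
(4319/549) = (476/549)   [reduce mod 549]
476 = 2^2·119; (2/549) = -1 since 549 mod 8 = 5, so (476/549) = (-1)^2·(119/549); sign now -1
reciprocity: (119/549) = +1·(549/119) since 119 mod 4 = 3, 549 mod 4 = 1; sign now -1
(549/119) = (73/119)   [reduce mod 119]
reciprocity: (73/119) = +1·(119/73) since 73 mod 4 = 1, 119 mod 4 = 3; sign now -1
(119/73) = (46/73)   [reduce mod 73]
46 = 2^1·23; (2/73) = +1 since 73 mod 8 = 1, so (46/73) = (+1)^1·(23/73); sign now -1
reciprocity: (23/73) = +1·(73/23) since 23 mod 4 = 3, 73 mod 4 = 1; sign now -1
(73/23) = (4/23)   [reduce mod 23]
4 = 2^2·1; (2/23) = +1 since 23 mod 8 = 7, so (4/23) = (+1)^2·(1/23); sign now -1
(1/23) = 1; final value = sign = -1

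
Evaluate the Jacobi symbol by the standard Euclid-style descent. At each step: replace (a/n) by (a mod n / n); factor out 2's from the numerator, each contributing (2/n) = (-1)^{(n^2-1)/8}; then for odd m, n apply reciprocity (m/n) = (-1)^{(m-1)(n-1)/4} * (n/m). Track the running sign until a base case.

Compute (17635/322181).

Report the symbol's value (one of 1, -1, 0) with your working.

1

flip (17635/322181) -> (322181/17635): both odd, 17635 mod 4 = 3, 322181 mod 4 = 1, so the flip contributes +1; sign now +1
(322181/17635): 322181 mod 17635 = 4751, so (322181/17635) = (4751/17635)
flip (4751/17635) -> (17635/4751): both odd, 4751 mod 4 = 3, 17635 mod 4 = 3, so the flip contributes -1; sign now -1
(17635/4751): 17635 mod 4751 = 3382, so (17635/4751) = (3382/4751)
factor out 2^1: 3382 = 2^1·1691; with 4751 mod 8 = 7, (2/4751) = +1; sign now -1; continue with (1691/4751)
flip (1691/4751) -> (4751/1691): both odd, 1691 mod 4 = 3, 4751 mod 4 = 3, so the flip contributes -1; sign now +1
(4751/1691): 4751 mod 1691 = 1369, so (4751/1691) = (1369/1691)
flip (1369/1691) -> (1691/1369): both odd, 1369 mod 4 = 1, 1691 mod 4 = 3, so the flip contributes +1; sign now +1
(1691/1369): 1691 mod 1369 = 322, so (1691/1369) = (322/1369)
factor out 2^1: 322 = 2^1·161; with 1369 mod 8 = 1, (2/1369) = +1; sign now +1; continue with (161/1369)
flip (161/1369) -> (1369/161): both odd, 161 mod 4 = 1, 1369 mod 4 = 1, so the flip contributes +1; sign now +1
(1369/161): 1369 mod 161 = 81, so (1369/161) = (81/161)
flip (81/161) -> (161/81): both odd, 81 mod 4 = 1, 161 mod 4 = 1, so the flip contributes +1; sign now +1
(161/81): 161 mod 81 = 80, so (161/81) = (80/81)
factor out 2^4: 80 = 2^4·5; with 81 mod 8 = 1, (2/81) = +1; sign now +1; continue with (5/81)
flip (5/81) -> (81/5): both odd, 5 mod 4 = 1, 81 mod 4 = 1, so the flip contributes +1; sign now +1
(81/5): 81 mod 5 = 1, so (81/5) = (1/5)
reached (1/5) = 1, so the symbol is +1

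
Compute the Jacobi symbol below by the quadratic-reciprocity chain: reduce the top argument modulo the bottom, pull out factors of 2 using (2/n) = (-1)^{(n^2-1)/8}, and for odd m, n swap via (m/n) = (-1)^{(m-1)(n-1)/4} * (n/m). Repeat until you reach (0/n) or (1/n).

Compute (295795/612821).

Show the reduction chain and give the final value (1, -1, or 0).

1

reciprocity: (295795/612821) = +1·(612821/295795) since 295795 mod 4 = 3, 612821 mod 4 = 1; sign now +1
(612821/295795) = (21231/295795)   [reduce mod 295795]
reciprocity: (21231/295795) = -1·(295795/21231) since 21231 mod 4 = 3, 295795 mod 4 = 3; sign now -1
(295795/21231) = (19792/21231)   [reduce mod 21231]
19792 = 2^4·1237; (2/21231) = +1 since 21231 mod 8 = 7, so (19792/21231) = (+1)^4·(1237/21231); sign now -1
reciprocity: (1237/21231) = +1·(21231/1237) since 1237 mod 4 = 1, 21231 mod 4 = 3; sign now -1
(21231/1237) = (202/1237)   [reduce mod 1237]
202 = 2^1·101; (2/1237) = -1 since 1237 mod 8 = 5, so (202/1237) = (-1)^1·(101/1237); sign now +1
reciprocity: (101/1237) = +1·(1237/101) since 101 mod 4 = 1, 1237 mod 4 = 1; sign now +1
(1237/101) = (25/101)   [reduce mod 101]
reciprocity: (25/101) = +1·(101/25) since 25 mod 4 = 1, 101 mod 4 = 1; sign now +1
(101/25) = (1/25)   [reduce mod 25]
(1/25) = 1; final value = sign = +1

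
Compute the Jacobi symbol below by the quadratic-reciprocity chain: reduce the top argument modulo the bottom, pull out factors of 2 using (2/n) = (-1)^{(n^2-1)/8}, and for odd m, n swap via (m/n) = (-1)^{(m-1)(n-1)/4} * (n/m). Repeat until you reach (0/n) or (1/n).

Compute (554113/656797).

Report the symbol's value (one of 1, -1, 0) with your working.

flip (554113/656797) -> (656797/554113): both odd, 554113 mod 4 = 1, 656797 mod 4 = 1, so the flip contributes +1; sign now +1
(656797/554113): 656797 mod 554113 = 102684, so (656797/554113) = (102684/554113)
factor out 2^2: 102684 = 2^2·25671; with 554113 mod 8 = 1, (2/554113) = +1; sign now +1; continue with (25671/554113)
flip (25671/554113) -> (554113/25671): both odd, 25671 mod 4 = 3, 554113 mod 4 = 1, so the flip contributes +1; sign now +1
(554113/25671): 554113 mod 25671 = 15022, so (554113/25671) = (15022/25671)
factor out 2^1: 15022 = 2^1·7511; with 25671 mod 8 = 7, (2/25671) = +1; sign now +1; continue with (7511/25671)
flip (7511/25671) -> (25671/7511): both odd, 7511 mod 4 = 3, 25671 mod 4 = 3, so the flip contributes -1; sign now -1
(25671/7511): 25671 mod 7511 = 3138, so (25671/7511) = (3138/7511)
factor out 2^1: 3138 = 2^1·1569; with 7511 mod 8 = 7, (2/7511) = +1; sign now -1; continue with (1569/7511)
flip (1569/7511) -> (7511/1569): both odd, 1569 mod 4 = 1, 7511 mod 4 = 3, so the flip contributes +1; sign now -1
(7511/1569): 7511 mod 1569 = 1235, so (7511/1569) = (1235/1569)
flip (1235/1569) -> (1569/1235): both odd, 1235 mod 4 = 3, 1569 mod 4 = 1, so the flip contributes +1; sign now -1
(1569/1235): 1569 mod 1235 = 334, so (1569/1235) = (334/1235)
factor out 2^1: 334 = 2^1·167; with 1235 mod 8 = 3, (2/1235) = -1; sign now +1; continue with (167/1235)
flip (167/1235) -> (1235/167): both odd, 167 mod 4 = 3, 1235 mod 4 = 3, so the flip contributes -1; sign now -1
(1235/167): 1235 mod 167 = 66, so (1235/167) = (66/167)
factor out 2^1: 66 = 2^1·33; with 167 mod 8 = 7, (2/167) = +1; sign now -1; continue with (33/167)
flip (33/167) -> (167/33): both odd, 33 mod 4 = 1, 167 mod 4 = 3, so the flip contributes +1; sign now -1
(167/33): 167 mod 33 = 2, so (167/33) = (2/33)
factor out 2^1: 2 = 2^1·1; with 33 mod 8 = 1, (2/33) = +1; sign now -1; continue with (1/33)
reached (1/33) = 1, so the symbol is -1

-1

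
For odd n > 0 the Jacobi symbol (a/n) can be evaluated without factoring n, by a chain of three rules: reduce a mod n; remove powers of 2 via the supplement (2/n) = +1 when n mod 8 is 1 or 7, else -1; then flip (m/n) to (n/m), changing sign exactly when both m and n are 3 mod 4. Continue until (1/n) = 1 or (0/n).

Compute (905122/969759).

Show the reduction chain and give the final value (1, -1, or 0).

905122 = 2^1·452561; (2/969759) = +1 since 969759 mod 8 = 7, so (905122/969759) = (+1)^1·(452561/969759); sign now +1
reciprocity: (452561/969759) = +1·(969759/452561) since 452561 mod 4 = 1, 969759 mod 4 = 3; sign now +1
(969759/452561) = (64637/452561)   [reduce mod 452561]
reciprocity: (64637/452561) = +1·(452561/64637) since 64637 mod 4 = 1, 452561 mod 4 = 1; sign now +1
(452561/64637) = (102/64637)   [reduce mod 64637]
102 = 2^1·51; (2/64637) = -1 since 64637 mod 8 = 5, so (102/64637) = (-1)^1·(51/64637); sign now -1
reciprocity: (51/64637) = +1·(64637/51) since 51 mod 4 = 3, 64637 mod 4 = 1; sign now -1
(64637/51) = (20/51)   [reduce mod 51]
20 = 2^2·5; (2/51) = -1 since 51 mod 8 = 3, so (20/51) = (-1)^2·(5/51); sign now -1
reciprocity: (5/51) = +1·(51/5) since 5 mod 4 = 1, 51 mod 4 = 3; sign now -1
(51/5) = (1/5)   [reduce mod 5]
(1/5) = 1; final value = sign = -1

-1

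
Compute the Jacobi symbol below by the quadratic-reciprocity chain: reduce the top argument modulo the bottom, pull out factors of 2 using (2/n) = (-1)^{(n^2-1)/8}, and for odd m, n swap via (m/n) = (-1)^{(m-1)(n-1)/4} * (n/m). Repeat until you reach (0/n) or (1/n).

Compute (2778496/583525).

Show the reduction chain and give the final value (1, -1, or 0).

(2778496/583525): 2778496 mod 583525 = 444396, so (2778496/583525) = (444396/583525)
factor out 2^2: 444396 = 2^2·111099; with 583525 mod 8 = 5, (2/583525) = -1; sign now +1; continue with (111099/583525)
flip (111099/583525) -> (583525/111099): both odd, 111099 mod 4 = 3, 583525 mod 4 = 1, so the flip contributes +1; sign now +1
(583525/111099): 583525 mod 111099 = 28030, so (583525/111099) = (28030/111099)
factor out 2^1: 28030 = 2^1·14015; with 111099 mod 8 = 3, (2/111099) = -1; sign now -1; continue with (14015/111099)
flip (14015/111099) -> (111099/14015): both odd, 14015 mod 4 = 3, 111099 mod 4 = 3, so the flip contributes -1; sign now +1
(111099/14015): 111099 mod 14015 = 12994, so (111099/14015) = (12994/14015)
factor out 2^1: 12994 = 2^1·6497; with 14015 mod 8 = 7, (2/14015) = +1; sign now +1; continue with (6497/14015)
flip (6497/14015) -> (14015/6497): both odd, 6497 mod 4 = 1, 14015 mod 4 = 3, so the flip contributes +1; sign now +1
(14015/6497): 14015 mod 6497 = 1021, so (14015/6497) = (1021/6497)
flip (1021/6497) -> (6497/1021): both odd, 1021 mod 4 = 1, 6497 mod 4 = 1, so the flip contributes +1; sign now +1
(6497/1021): 6497 mod 1021 = 371, so (6497/1021) = (371/1021)
flip (371/1021) -> (1021/371): both odd, 371 mod 4 = 3, 1021 mod 4 = 1, so the flip contributes +1; sign now +1
(1021/371): 1021 mod 371 = 279, so (1021/371) = (279/371)
flip (279/371) -> (371/279): both odd, 279 mod 4 = 3, 371 mod 4 = 3, so the flip contributes -1; sign now -1
(371/279): 371 mod 279 = 92, so (371/279) = (92/279)
factor out 2^2: 92 = 2^2·23; with 279 mod 8 = 7, (2/279) = +1; sign now -1; continue with (23/279)
flip (23/279) -> (279/23): both odd, 23 mod 4 = 3, 279 mod 4 = 3, so the flip contributes -1; sign now +1
(279/23): 279 mod 23 = 3, so (279/23) = (3/23)
flip (3/23) -> (23/3): both odd, 3 mod 4 = 3, 23 mod 4 = 3, so the flip contributes -1; sign now -1
(23/3): 23 mod 3 = 2, so (23/3) = (2/3)
factor out 2^1: 2 = 2^1·1; with 3 mod 8 = 3, (2/3) = -1; sign now +1; continue with (1/3)
reached (1/3) = 1, so the symbol is +1

1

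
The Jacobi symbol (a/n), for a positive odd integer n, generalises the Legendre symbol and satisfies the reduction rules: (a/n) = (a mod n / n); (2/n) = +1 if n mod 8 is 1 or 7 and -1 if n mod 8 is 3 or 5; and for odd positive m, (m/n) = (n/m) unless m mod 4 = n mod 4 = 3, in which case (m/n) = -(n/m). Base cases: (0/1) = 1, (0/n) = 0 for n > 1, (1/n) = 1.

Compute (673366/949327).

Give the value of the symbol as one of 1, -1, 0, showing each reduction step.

-1

673366 = 2^1·336683; (2/949327) = +1 since 949327 mod 8 = 7, so (673366/949327) = (+1)^1·(336683/949327); sign now +1
reciprocity: (336683/949327) = -1·(949327/336683) since 336683 mod 4 = 3, 949327 mod 4 = 3; sign now -1
(949327/336683) = (275961/336683)   [reduce mod 336683]
reciprocity: (275961/336683) = +1·(336683/275961) since 275961 mod 4 = 1, 336683 mod 4 = 3; sign now -1
(336683/275961) = (60722/275961)   [reduce mod 275961]
60722 = 2^1·30361; (2/275961) = +1 since 275961 mod 8 = 1, so (60722/275961) = (+1)^1·(30361/275961); sign now -1
reciprocity: (30361/275961) = +1·(275961/30361) since 30361 mod 4 = 1, 275961 mod 4 = 1; sign now -1
(275961/30361) = (2712/30361)   [reduce mod 30361]
2712 = 2^3·339; (2/30361) = +1 since 30361 mod 8 = 1, so (2712/30361) = (+1)^3·(339/30361); sign now -1
reciprocity: (339/30361) = +1·(30361/339) since 339 mod 4 = 3, 30361 mod 4 = 1; sign now -1
(30361/339) = (190/339)   [reduce mod 339]
190 = 2^1·95; (2/339) = -1 since 339 mod 8 = 3, so (190/339) = (-1)^1·(95/339); sign now +1
reciprocity: (95/339) = -1·(339/95) since 95 mod 4 = 3, 339 mod 4 = 3; sign now -1
(339/95) = (54/95)   [reduce mod 95]
54 = 2^1·27; (2/95) = +1 since 95 mod 8 = 7, so (54/95) = (+1)^1·(27/95); sign now -1
reciprocity: (27/95) = -1·(95/27) since 27 mod 4 = 3, 95 mod 4 = 3; sign now +1
(95/27) = (14/27)   [reduce mod 27]
14 = 2^1·7; (2/27) = -1 since 27 mod 8 = 3, so (14/27) = (-1)^1·(7/27); sign now -1
reciprocity: (7/27) = -1·(27/7) since 7 mod 4 = 3, 27 mod 4 = 3; sign now +1
(27/7) = (6/7)   [reduce mod 7]
6 = 2^1·3; (2/7) = +1 since 7 mod 8 = 7, so (6/7) = (+1)^1·(3/7); sign now +1
reciprocity: (3/7) = -1·(7/3) since 3 mod 4 = 3, 7 mod 4 = 3; sign now -1
(7/3) = (1/3)   [reduce mod 3]
(1/3) = 1; final value = sign = -1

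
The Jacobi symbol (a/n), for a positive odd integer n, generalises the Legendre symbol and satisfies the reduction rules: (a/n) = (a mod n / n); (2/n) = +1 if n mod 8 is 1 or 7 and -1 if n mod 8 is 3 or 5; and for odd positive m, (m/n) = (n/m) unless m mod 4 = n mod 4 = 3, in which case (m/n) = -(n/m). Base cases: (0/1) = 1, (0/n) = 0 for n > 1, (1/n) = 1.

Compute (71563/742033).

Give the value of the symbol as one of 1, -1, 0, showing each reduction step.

1

flip (71563/742033) -> (742033/71563): both odd, 71563 mod 4 = 3, 742033 mod 4 = 1, so the flip contributes +1; sign now +1
(742033/71563): 742033 mod 71563 = 26403, so (742033/71563) = (26403/71563)
flip (26403/71563) -> (71563/26403): both odd, 26403 mod 4 = 3, 71563 mod 4 = 3, so the flip contributes -1; sign now -1
(71563/26403): 71563 mod 26403 = 18757, so (71563/26403) = (18757/26403)
flip (18757/26403) -> (26403/18757): both odd, 18757 mod 4 = 1, 26403 mod 4 = 3, so the flip contributes +1; sign now -1
(26403/18757): 26403 mod 18757 = 7646, so (26403/18757) = (7646/18757)
factor out 2^1: 7646 = 2^1·3823; with 18757 mod 8 = 5, (2/18757) = -1; sign now +1; continue with (3823/18757)
flip (3823/18757) -> (18757/3823): both odd, 3823 mod 4 = 3, 18757 mod 4 = 1, so the flip contributes +1; sign now +1
(18757/3823): 18757 mod 3823 = 3465, so (18757/3823) = (3465/3823)
flip (3465/3823) -> (3823/3465): both odd, 3465 mod 4 = 1, 3823 mod 4 = 3, so the flip contributes +1; sign now +1
(3823/3465): 3823 mod 3465 = 358, so (3823/3465) = (358/3465)
factor out 2^1: 358 = 2^1·179; with 3465 mod 8 = 1, (2/3465) = +1; sign now +1; continue with (179/3465)
flip (179/3465) -> (3465/179): both odd, 179 mod 4 = 3, 3465 mod 4 = 1, so the flip contributes +1; sign now +1
(3465/179): 3465 mod 179 = 64, so (3465/179) = (64/179)
factor out 2^6: 64 = 2^6·1; with 179 mod 8 = 3, (2/179) = -1; sign now +1; continue with (1/179)
reached (1/179) = 1, so the symbol is +1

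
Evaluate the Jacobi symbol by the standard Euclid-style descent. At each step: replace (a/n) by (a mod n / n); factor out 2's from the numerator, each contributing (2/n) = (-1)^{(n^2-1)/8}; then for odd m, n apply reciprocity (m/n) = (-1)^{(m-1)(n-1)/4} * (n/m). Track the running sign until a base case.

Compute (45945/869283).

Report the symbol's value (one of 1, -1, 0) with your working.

flip (45945/869283) -> (869283/45945): both odd, 45945 mod 4 = 1, 869283 mod 4 = 3, so the flip contributes +1; sign now +1
(869283/45945): 869283 mod 45945 = 42273, so (869283/45945) = (42273/45945)
flip (42273/45945) -> (45945/42273): both odd, 42273 mod 4 = 1, 45945 mod 4 = 1, so the flip contributes +1; sign now +1
(45945/42273): 45945 mod 42273 = 3672, so (45945/42273) = (3672/42273)
factor out 2^3: 3672 = 2^3·459; with 42273 mod 8 = 1, (2/42273) = +1; sign now +1; continue with (459/42273)
flip (459/42273) -> (42273/459): both odd, 459 mod 4 = 3, 42273 mod 4 = 1, so the flip contributes +1; sign now +1
(42273/459): 42273 mod 459 = 45, so (42273/459) = (45/459)
flip (45/459) -> (459/45): both odd, 45 mod 4 = 1, 459 mod 4 = 3, so the flip contributes +1; sign now +1
(459/45): 459 mod 45 = 9, so (459/45) = (9/45)
flip (9/45) -> (45/9): both odd, 9 mod 4 = 1, 45 mod 4 = 1, so the flip contributes +1; sign now +1
(45/9): 45 mod 9 = 0, so (45/9) = (0/9)
reached (0/9); gcd(a, n) > 1, so (0/9) = 0 and the symbol is 0

0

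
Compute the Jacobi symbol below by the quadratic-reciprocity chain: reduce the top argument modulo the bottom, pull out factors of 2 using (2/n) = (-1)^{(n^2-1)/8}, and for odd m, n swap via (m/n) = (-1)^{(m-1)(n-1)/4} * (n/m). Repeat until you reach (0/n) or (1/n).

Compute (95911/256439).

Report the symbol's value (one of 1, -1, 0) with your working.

flip (95911/256439) -> (256439/95911): both odd, 95911 mod 4 = 3, 256439 mod 4 = 3, so the flip contributes -1; sign now -1
(256439/95911): 256439 mod 95911 = 64617, so (256439/95911) = (64617/95911)
flip (64617/95911) -> (95911/64617): both odd, 64617 mod 4 = 1, 95911 mod 4 = 3, so the flip contributes +1; sign now -1
(95911/64617): 95911 mod 64617 = 31294, so (95911/64617) = (31294/64617)
factor out 2^1: 31294 = 2^1·15647; with 64617 mod 8 = 1, (2/64617) = +1; sign now -1; continue with (15647/64617)
flip (15647/64617) -> (64617/15647): both odd, 15647 mod 4 = 3, 64617 mod 4 = 1, so the flip contributes +1; sign now -1
(64617/15647): 64617 mod 15647 = 2029, so (64617/15647) = (2029/15647)
flip (2029/15647) -> (15647/2029): both odd, 2029 mod 4 = 1, 15647 mod 4 = 3, so the flip contributes +1; sign now -1
(15647/2029): 15647 mod 2029 = 1444, so (15647/2029) = (1444/2029)
factor out 2^2: 1444 = 2^2·361; with 2029 mod 8 = 5, (2/2029) = -1; sign now -1; continue with (361/2029)
flip (361/2029) -> (2029/361): both odd, 361 mod 4 = 1, 2029 mod 4 = 1, so the flip contributes +1; sign now -1
(2029/361): 2029 mod 361 = 224, so (2029/361) = (224/361)
factor out 2^5: 224 = 2^5·7; with 361 mod 8 = 1, (2/361) = +1; sign now -1; continue with (7/361)
flip (7/361) -> (361/7): both odd, 7 mod 4 = 3, 361 mod 4 = 1, so the flip contributes +1; sign now -1
(361/7): 361 mod 7 = 4, so (361/7) = (4/7)
factor out 2^2: 4 = 2^2·1; with 7 mod 8 = 7, (2/7) = +1; sign now -1; continue with (1/7)
reached (1/7) = 1, so the symbol is -1

-1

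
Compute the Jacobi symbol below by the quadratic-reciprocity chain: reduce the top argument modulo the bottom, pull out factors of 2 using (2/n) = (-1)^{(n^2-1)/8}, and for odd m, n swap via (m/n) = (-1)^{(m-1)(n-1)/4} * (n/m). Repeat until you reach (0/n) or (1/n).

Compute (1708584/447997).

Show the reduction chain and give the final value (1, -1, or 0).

1

(1708584/447997) = (364593/447997)   [reduce mod 447997]
reciprocity: (364593/447997) = +1·(447997/364593) since 364593 mod 4 = 1, 447997 mod 4 = 1; sign now +1
(447997/364593) = (83404/364593)   [reduce mod 364593]
83404 = 2^2·20851; (2/364593) = +1 since 364593 mod 8 = 1, so (83404/364593) = (+1)^2·(20851/364593); sign now +1
reciprocity: (20851/364593) = +1·(364593/20851) since 20851 mod 4 = 3, 364593 mod 4 = 1; sign now +1
(364593/20851) = (10126/20851)   [reduce mod 20851]
10126 = 2^1·5063; (2/20851) = -1 since 20851 mod 8 = 3, so (10126/20851) = (-1)^1·(5063/20851); sign now -1
reciprocity: (5063/20851) = -1·(20851/5063) since 5063 mod 4 = 3, 20851 mod 4 = 3; sign now +1
(20851/5063) = (599/5063)   [reduce mod 5063]
reciprocity: (599/5063) = -1·(5063/599) since 599 mod 4 = 3, 5063 mod 4 = 3; sign now -1
(5063/599) = (271/599)   [reduce mod 599]
reciprocity: (271/599) = -1·(599/271) since 271 mod 4 = 3, 599 mod 4 = 3; sign now +1
(599/271) = (57/271)   [reduce mod 271]
reciprocity: (57/271) = +1·(271/57) since 57 mod 4 = 1, 271 mod 4 = 3; sign now +1
(271/57) = (43/57)   [reduce mod 57]
reciprocity: (43/57) = +1·(57/43) since 43 mod 4 = 3, 57 mod 4 = 1; sign now +1
(57/43) = (14/43)   [reduce mod 43]
14 = 2^1·7; (2/43) = -1 since 43 mod 8 = 3, so (14/43) = (-1)^1·(7/43); sign now -1
reciprocity: (7/43) = -1·(43/7) since 7 mod 4 = 3, 43 mod 4 = 3; sign now +1
(43/7) = (1/7)   [reduce mod 7]
(1/7) = 1; final value = sign = +1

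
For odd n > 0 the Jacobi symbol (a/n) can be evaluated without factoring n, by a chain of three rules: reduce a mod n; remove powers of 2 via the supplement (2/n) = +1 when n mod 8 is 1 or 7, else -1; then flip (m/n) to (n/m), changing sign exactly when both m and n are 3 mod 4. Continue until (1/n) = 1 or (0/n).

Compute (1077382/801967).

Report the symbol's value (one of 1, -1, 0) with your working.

0

(1077382/801967) = (275415/801967)   [reduce mod 801967]
reciprocity: (275415/801967) = -1·(801967/275415) since 275415 mod 4 = 3, 801967 mod 4 = 3; sign now -1
(801967/275415) = (251137/275415)   [reduce mod 275415]
reciprocity: (251137/275415) = +1·(275415/251137) since 251137 mod 4 = 1, 275415 mod 4 = 3; sign now -1
(275415/251137) = (24278/251137)   [reduce mod 251137]
24278 = 2^1·12139; (2/251137) = +1 since 251137 mod 8 = 1, so (24278/251137) = (+1)^1·(12139/251137); sign now -1
reciprocity: (12139/251137) = +1·(251137/12139) since 12139 mod 4 = 3, 251137 mod 4 = 1; sign now -1
(251137/12139) = (8357/12139)   [reduce mod 12139]
reciprocity: (8357/12139) = +1·(12139/8357) since 8357 mod 4 = 1, 12139 mod 4 = 3; sign now -1
(12139/8357) = (3782/8357)   [reduce mod 8357]
3782 = 2^1·1891; (2/8357) = -1 since 8357 mod 8 = 5, so (3782/8357) = (-1)^1·(1891/8357); sign now +1
reciprocity: (1891/8357) = +1·(8357/1891) since 1891 mod 4 = 3, 8357 mod 4 = 1; sign now +1
(8357/1891) = (793/1891)   [reduce mod 1891]
reciprocity: (793/1891) = +1·(1891/793) since 793 mod 4 = 1, 1891 mod 4 = 3; sign now +1
(1891/793) = (305/793)   [reduce mod 793]
reciprocity: (305/793) = +1·(793/305) since 305 mod 4 = 1, 793 mod 4 = 1; sign now +1
(793/305) = (183/305)   [reduce mod 305]
reciprocity: (183/305) = +1·(305/183) since 183 mod 4 = 3, 305 mod 4 = 1; sign now +1
(305/183) = (122/183)   [reduce mod 183]
122 = 2^1·61; (2/183) = +1 since 183 mod 8 = 7, so (122/183) = (+1)^1·(61/183); sign now +1
reciprocity: (61/183) = +1·(183/61) since 61 mod 4 = 1, 183 mod 4 = 3; sign now +1
(183/61) = (0/61)   [reduce mod 61]
(0/61) = 0   [gcd(a, n) > 1]; final value = 0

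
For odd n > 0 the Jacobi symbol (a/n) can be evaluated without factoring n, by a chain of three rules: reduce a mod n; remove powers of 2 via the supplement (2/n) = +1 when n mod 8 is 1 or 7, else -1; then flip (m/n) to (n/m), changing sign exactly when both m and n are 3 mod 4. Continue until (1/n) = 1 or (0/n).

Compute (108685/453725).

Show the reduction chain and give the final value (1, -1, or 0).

0

flip (108685/453725) -> (453725/108685): both odd, 108685 mod 4 = 1, 453725 mod 4 = 1, so the flip contributes +1; sign now +1
(453725/108685): 453725 mod 108685 = 18985, so (453725/108685) = (18985/108685)
flip (18985/108685) -> (108685/18985): both odd, 18985 mod 4 = 1, 108685 mod 4 = 1, so the flip contributes +1; sign now +1
(108685/18985): 108685 mod 18985 = 13760, so (108685/18985) = (13760/18985)
factor out 2^6: 13760 = 2^6·215; with 18985 mod 8 = 1, (2/18985) = +1; sign now +1; continue with (215/18985)
flip (215/18985) -> (18985/215): both odd, 215 mod 4 = 3, 18985 mod 4 = 1, so the flip contributes +1; sign now +1
(18985/215): 18985 mod 215 = 65, so (18985/215) = (65/215)
flip (65/215) -> (215/65): both odd, 65 mod 4 = 1, 215 mod 4 = 3, so the flip contributes +1; sign now +1
(215/65): 215 mod 65 = 20, so (215/65) = (20/65)
factor out 2^2: 20 = 2^2·5; with 65 mod 8 = 1, (2/65) = +1; sign now +1; continue with (5/65)
flip (5/65) -> (65/5): both odd, 5 mod 4 = 1, 65 mod 4 = 1, so the flip contributes +1; sign now +1
(65/5): 65 mod 5 = 0, so (65/5) = (0/5)
reached (0/5); gcd(a, n) > 1, so (0/5) = 0 and the symbol is 0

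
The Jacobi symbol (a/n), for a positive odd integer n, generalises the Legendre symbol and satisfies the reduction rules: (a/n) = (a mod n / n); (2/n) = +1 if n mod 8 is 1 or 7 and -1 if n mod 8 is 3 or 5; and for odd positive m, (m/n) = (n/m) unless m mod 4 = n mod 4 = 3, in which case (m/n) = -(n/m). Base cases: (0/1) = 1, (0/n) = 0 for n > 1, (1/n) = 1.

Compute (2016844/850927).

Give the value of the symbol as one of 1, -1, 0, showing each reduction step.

1

(2016844/850927) = (314990/850927)   [reduce mod 850927]
314990 = 2^1·157495; (2/850927) = +1 since 850927 mod 8 = 7, so (314990/850927) = (+1)^1·(157495/850927); sign now +1
reciprocity: (157495/850927) = -1·(850927/157495) since 157495 mod 4 = 3, 850927 mod 4 = 3; sign now -1
(850927/157495) = (63452/157495)   [reduce mod 157495]
63452 = 2^2·15863; (2/157495) = +1 since 157495 mod 8 = 7, so (63452/157495) = (+1)^2·(15863/157495); sign now -1
reciprocity: (15863/157495) = -1·(157495/15863) since 15863 mod 4 = 3, 157495 mod 4 = 3; sign now +1
(157495/15863) = (14728/15863)   [reduce mod 15863]
14728 = 2^3·1841; (2/15863) = +1 since 15863 mod 8 = 7, so (14728/15863) = (+1)^3·(1841/15863); sign now +1
reciprocity: (1841/15863) = +1·(15863/1841) since 1841 mod 4 = 1, 15863 mod 4 = 3; sign now +1
(15863/1841) = (1135/1841)   [reduce mod 1841]
reciprocity: (1135/1841) = +1·(1841/1135) since 1135 mod 4 = 3, 1841 mod 4 = 1; sign now +1
(1841/1135) = (706/1135)   [reduce mod 1135]
706 = 2^1·353; (2/1135) = +1 since 1135 mod 8 = 7, so (706/1135) = (+1)^1·(353/1135); sign now +1
reciprocity: (353/1135) = +1·(1135/353) since 353 mod 4 = 1, 1135 mod 4 = 3; sign now +1
(1135/353) = (76/353)   [reduce mod 353]
76 = 2^2·19; (2/353) = +1 since 353 mod 8 = 1, so (76/353) = (+1)^2·(19/353); sign now +1
reciprocity: (19/353) = +1·(353/19) since 19 mod 4 = 3, 353 mod 4 = 1; sign now +1
(353/19) = (11/19)   [reduce mod 19]
reciprocity: (11/19) = -1·(19/11) since 11 mod 4 = 3, 19 mod 4 = 3; sign now -1
(19/11) = (8/11)   [reduce mod 11]
8 = 2^3·1; (2/11) = -1 since 11 mod 8 = 3, so (8/11) = (-1)^3·(1/11); sign now +1
(1/11) = 1; final value = sign = +1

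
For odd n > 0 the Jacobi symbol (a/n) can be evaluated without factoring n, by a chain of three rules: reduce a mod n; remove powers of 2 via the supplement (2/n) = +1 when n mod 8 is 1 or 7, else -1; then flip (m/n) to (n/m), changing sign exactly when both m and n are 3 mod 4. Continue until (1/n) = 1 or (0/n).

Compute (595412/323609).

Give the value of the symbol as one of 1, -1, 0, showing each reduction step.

-1

(595412/323609) = (271803/323609)   [reduce mod 323609]
reciprocity: (271803/323609) = +1·(323609/271803) since 271803 mod 4 = 3, 323609 mod 4 = 1; sign now +1
(323609/271803) = (51806/271803)   [reduce mod 271803]
51806 = 2^1·25903; (2/271803) = -1 since 271803 mod 8 = 3, so (51806/271803) = (-1)^1·(25903/271803); sign now -1
reciprocity: (25903/271803) = -1·(271803/25903) since 25903 mod 4 = 3, 271803 mod 4 = 3; sign now +1
(271803/25903) = (12773/25903)   [reduce mod 25903]
reciprocity: (12773/25903) = +1·(25903/12773) since 12773 mod 4 = 1, 25903 mod 4 = 3; sign now +1
(25903/12773) = (357/12773)   [reduce mod 12773]
reciprocity: (357/12773) = +1·(12773/357) since 357 mod 4 = 1, 12773 mod 4 = 1; sign now +1
(12773/357) = (278/357)   [reduce mod 357]
278 = 2^1·139; (2/357) = -1 since 357 mod 8 = 5, so (278/357) = (-1)^1·(139/357); sign now -1
reciprocity: (139/357) = +1·(357/139) since 139 mod 4 = 3, 357 mod 4 = 1; sign now -1
(357/139) = (79/139)   [reduce mod 139]
reciprocity: (79/139) = -1·(139/79) since 79 mod 4 = 3, 139 mod 4 = 3; sign now +1
(139/79) = (60/79)   [reduce mod 79]
60 = 2^2·15; (2/79) = +1 since 79 mod 8 = 7, so (60/79) = (+1)^2·(15/79); sign now +1
reciprocity: (15/79) = -1·(79/15) since 15 mod 4 = 3, 79 mod 4 = 3; sign now -1
(79/15) = (4/15)   [reduce mod 15]
4 = 2^2·1; (2/15) = +1 since 15 mod 8 = 7, so (4/15) = (+1)^2·(1/15); sign now -1
(1/15) = 1; final value = sign = -1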